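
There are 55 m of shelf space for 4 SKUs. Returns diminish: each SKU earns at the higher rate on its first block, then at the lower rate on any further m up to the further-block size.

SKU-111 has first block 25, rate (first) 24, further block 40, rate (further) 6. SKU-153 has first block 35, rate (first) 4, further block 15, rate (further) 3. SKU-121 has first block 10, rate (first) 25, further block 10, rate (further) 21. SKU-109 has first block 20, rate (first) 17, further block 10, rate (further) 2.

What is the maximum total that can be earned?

1230

Treat each block as its own option and order by rate: SKU-121/first 25 > SKU-111/first 24 > SKU-121/second 21 > SKU-109/first 17 > SKU-111/second 6 > SKU-153/first 4 > SKU-153/second 3 > SKU-109/second 2.
Fill SKU-121 first block (10 at 25) ; 45 left.
SKU-111/first (24): +25 ; 20 left.
Fill SKU-121 second block (10 at 21) ; 10 left.
10 remain; put them into SKU-109 first at 17.
Total = 25×10 + 24×25 + 21×10 + 17×10 = 1230.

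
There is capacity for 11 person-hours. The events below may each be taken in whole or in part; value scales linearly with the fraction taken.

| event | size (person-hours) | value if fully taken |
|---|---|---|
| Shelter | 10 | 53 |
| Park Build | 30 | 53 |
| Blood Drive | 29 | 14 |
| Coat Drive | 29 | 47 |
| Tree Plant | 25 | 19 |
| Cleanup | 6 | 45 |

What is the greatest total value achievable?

71.5

Sort by value density: Cleanup 45/6≈7.5, Shelter 53/10≈5.3, Park Build 53/30≈1.77, Coat Drive 47/29≈1.62, Tree Plant 19/25≈0.76, Blood Drive 14/29≈0.483.
All 6 person-hours of Cleanup fit (value 45) ; 5 remain.
Fill the last 5 person-hours with part of Shelter: 5/10 of it earns 26.5.
Total value = 71.5.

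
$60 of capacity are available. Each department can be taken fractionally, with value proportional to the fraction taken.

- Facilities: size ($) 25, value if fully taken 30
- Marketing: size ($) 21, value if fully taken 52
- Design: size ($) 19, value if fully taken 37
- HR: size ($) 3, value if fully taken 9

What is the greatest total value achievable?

Rank by value-to-size ratio: HR 9/3≈3, Marketing 52/21≈2.48, Design 37/19≈1.95, Facilities 30/25≈1.2.
Take all of HR (3 $, value 9) — 57 $ left.
Marketing: take in full, 21 $ for value 52 — 36 left.
Take all of Design (19 $, value 37) — 17 $ left.
Fill the last 17 $ with part of Facilities: 17/25 of it earns 20.4.
Total value = 118.4.

118.4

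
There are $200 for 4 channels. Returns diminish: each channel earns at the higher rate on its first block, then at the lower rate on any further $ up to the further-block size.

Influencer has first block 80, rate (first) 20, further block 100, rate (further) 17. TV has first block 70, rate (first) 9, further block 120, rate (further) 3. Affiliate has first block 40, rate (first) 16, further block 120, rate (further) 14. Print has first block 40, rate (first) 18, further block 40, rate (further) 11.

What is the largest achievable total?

3680

Rank every tier by rate: Influencer/T1 20 > Print/T1 18 > Influencer/T2 17 > Affiliate/T1 16 > Affiliate/T2 14 > Print/T2 11 > TV/T1 9 > TV/T2 3.
Fill Influencer T1 block (80 at 20) → 120 left.
Fill Print T1 block (40 at 18) → 80 left.
80 remain; put them into Influencer T2 at 17.
Total = 20×80 + 18×40 + 17×80 = 3680.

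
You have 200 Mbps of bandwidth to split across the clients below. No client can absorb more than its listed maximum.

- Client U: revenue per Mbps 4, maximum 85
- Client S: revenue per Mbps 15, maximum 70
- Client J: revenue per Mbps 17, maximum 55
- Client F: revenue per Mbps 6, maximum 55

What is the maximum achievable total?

2395

Rank by revenue per Mbps: Client J 17 > Client S 15 > Client F 6 > Client U 4.
Client J takes 55 to reach its cap of 55 — 145 left.
Give Client S 70 to hit its cap of 70 — 75 left.
Give Client F 55 to hit its cap of 55 — 20 left.
Client U: +20 (room for 85) → 20. Pool exhausted.
Total = 4×20 + 15×70 + 17×55 + 6×55 = 2395.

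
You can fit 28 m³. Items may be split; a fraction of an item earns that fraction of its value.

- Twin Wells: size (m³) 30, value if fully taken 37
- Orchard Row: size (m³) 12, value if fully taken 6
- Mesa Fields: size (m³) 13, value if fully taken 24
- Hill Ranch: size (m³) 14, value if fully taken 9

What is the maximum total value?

Rank by value-to-size ratio: Mesa Fields 24/13≈1.85, Twin Wells 37/30≈1.23, Hill Ranch 9/14≈0.643, Orchard Row 6/12≈0.5.
Take all of Mesa Fields (13 m³, value 24) ; 15 m³ left.
15 m³ left: a 15/30 share of Twin Wells gives 37×15/30 = 18.5.
Total value = 42.5.

42.5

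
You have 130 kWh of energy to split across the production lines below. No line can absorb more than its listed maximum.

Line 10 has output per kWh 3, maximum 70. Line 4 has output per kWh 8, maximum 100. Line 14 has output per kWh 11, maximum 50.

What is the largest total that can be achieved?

1190

Rank by output per kWh: Line 14 11 > Line 4 8 > Line 10 3.
Line 14: +50 to 50 (cap) ; 80 left.
Line 4 has room for 100 but only 80 remain, so it gets 80.
Total = 8×80 + 11×50 = 1190.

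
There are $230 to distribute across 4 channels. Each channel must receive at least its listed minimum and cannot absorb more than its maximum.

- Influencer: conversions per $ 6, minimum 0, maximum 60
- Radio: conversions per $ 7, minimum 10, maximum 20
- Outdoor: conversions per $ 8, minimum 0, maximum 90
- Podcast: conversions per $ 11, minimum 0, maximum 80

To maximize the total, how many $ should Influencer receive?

40

Meeting every minimum uses 0+10+0+0 = 10 $, leaving 220.
Rank by conversions per $: Podcast 11 > Outdoor 8 > Radio 7 > Influencer 6.
Podcast takes 80 more to reach its cap of 80 ; 140 left.
Outdoor: +90 to 90 (cap) ; 50 left.
Give Radio 10 more to hit its cap of 20 ; 40 left.
Only 40 left; Influencer takes them to reach 40.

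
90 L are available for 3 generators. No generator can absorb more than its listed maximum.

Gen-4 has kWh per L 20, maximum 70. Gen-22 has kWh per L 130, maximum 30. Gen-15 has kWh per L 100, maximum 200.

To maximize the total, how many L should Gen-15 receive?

60

Rank by kWh per L: Gen-22 130 > Gen-15 100 > Gen-4 20.
Gen-22 takes 30 to reach its cap of 30 ; 60 left.
Only 60 left; Gen-15 takes them to reach 60.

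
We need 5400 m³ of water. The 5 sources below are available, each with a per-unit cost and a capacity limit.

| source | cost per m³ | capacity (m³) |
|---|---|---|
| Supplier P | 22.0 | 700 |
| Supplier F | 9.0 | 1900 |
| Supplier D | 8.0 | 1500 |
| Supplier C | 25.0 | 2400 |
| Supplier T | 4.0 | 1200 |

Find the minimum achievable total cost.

Cheapest first:
Take 1200 from Supplier T at 4.0 — need 4200 more.
Supplier D (8.0): use full 1500 — 2700 m³ to go.
Supplier F (9.0): use full 1900 — 800 m³ to go.
Supplier P at 22.0: take all 700 m³ — 100 still needed.
Supplier C (25.0): take the remaining 100 — done.
Cost = 1200×4.0 + 1500×8.0 + 1900×9.0 + 700×22.0 + 100×25.0 = 51800.

51800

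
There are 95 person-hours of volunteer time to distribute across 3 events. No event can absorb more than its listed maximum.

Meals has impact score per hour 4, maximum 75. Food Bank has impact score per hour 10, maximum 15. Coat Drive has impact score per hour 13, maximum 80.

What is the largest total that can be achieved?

Highest impact score per hour first: Coat Drive 13 > Food Bank 10 > Meals 4.
Coat Drive: +80 to 80 (cap) ; 15 left.
Food Bank takes 15 to reach its cap of 15 ; 0 left.
Total = 10×15 + 13×80 = 1190.

1190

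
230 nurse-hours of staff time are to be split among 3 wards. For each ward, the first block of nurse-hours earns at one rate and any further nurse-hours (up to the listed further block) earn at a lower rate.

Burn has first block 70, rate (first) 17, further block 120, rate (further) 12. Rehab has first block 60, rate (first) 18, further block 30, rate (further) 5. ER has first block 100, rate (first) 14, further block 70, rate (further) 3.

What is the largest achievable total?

3670

Rank every tier by rate: Rehab/T1 18 > Burn/T1 17 > ER/T1 14 > Burn/T2 12 > Rehab/T2 5 > ER/T2 3.
Rehab/T1 (18): +60 → 170 left.
Burn T1 at 17: fill all 70 → 100 left.
ER/T1 (14): +100 → 0 left.
Total = 18×60 + 17×70 + 14×100 = 3670.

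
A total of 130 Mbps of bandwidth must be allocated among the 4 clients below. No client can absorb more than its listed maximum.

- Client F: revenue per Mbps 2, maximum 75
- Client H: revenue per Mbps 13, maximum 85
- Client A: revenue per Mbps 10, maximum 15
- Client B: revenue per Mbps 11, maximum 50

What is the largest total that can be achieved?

Highest revenue per Mbps first: Client H 13 > Client B 11 > Client A 10 > Client F 2.
Give Client H 85 to hit its cap of 85 → 45 left.
Client B has room for 50 but only 45 remain, so it gets 45.
Total = 13×85 + 11×45 = 1600.

1600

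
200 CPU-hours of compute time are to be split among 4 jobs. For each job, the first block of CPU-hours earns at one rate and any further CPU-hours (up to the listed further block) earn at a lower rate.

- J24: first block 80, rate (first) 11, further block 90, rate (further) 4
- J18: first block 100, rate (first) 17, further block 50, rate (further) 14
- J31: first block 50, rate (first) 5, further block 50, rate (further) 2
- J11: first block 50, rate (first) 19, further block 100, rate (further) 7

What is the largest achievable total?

3350

Order all 8 blocks by rate: J11/first 19 > J18/first 17 > J18/second 14 > J24/first 11 > J11/second 7 > J31/first 5 > J24/second 4 > J31/second 2.
J11/first (19): +50 — 150 left.
J18 first at 17: fill all 100 — 50 left.
Fill J18 second block (50 at 14) — 0 left.
Total = 19×50 + 17×100 + 14×50 = 3350.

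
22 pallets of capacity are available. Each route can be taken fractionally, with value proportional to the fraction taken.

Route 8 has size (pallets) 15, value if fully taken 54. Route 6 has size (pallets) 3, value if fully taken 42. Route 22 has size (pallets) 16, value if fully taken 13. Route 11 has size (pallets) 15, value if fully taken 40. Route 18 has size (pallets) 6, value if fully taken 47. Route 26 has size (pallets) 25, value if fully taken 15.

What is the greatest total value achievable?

135.8

Best value per unit of size first: Route 6 42/3≈14, Route 18 47/6≈7.83, Route 8 54/15≈3.6, Route 11 40/15≈2.67, Route 22 13/16≈0.812, Route 26 15/25≈0.6.
Route 6: take in full, 3 pallets for value 42 → 19 left.
Take all of Route 18 (6 pallets, value 47) → 13 pallets left.
13 pallets left: a 13/15 share of Route 8 gives 54×13/15 = 46.8.
Total value = 135.8.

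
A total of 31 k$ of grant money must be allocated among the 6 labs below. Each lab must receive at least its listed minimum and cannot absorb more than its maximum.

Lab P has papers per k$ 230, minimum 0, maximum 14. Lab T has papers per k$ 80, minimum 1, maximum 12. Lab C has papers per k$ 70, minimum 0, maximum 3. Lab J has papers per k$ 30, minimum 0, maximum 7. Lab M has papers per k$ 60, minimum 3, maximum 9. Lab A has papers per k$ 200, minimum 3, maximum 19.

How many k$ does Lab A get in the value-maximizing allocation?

Meeting every minimum uses 0+1+0+0+3+3 = 7 k$, leaving 24.
Order the labs by papers per k$: Lab P 230 > Lab A 200 > Lab T 80 > Lab C 70 > Lab M 60 > Lab J 30.
Give Lab P 14 more to hit its cap of 14 — 10 left.
Lab A has room for 16 more but only 10 remain, so it gets 13.

13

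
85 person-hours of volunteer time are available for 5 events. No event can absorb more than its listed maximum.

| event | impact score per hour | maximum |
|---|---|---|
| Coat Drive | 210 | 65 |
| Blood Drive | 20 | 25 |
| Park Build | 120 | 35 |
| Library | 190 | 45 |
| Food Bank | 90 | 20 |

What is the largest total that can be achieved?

Order the events by impact score per hour: Coat Drive 210 > Library 190 > Park Build 120 > Food Bank 90 > Blood Drive 20.
Give Coat Drive 65 to hit its cap of 65 — 20 left.
Library: +20 (room for 45) → 20. Pool exhausted.
Total = 210×65 + 190×20 = 17450.

17450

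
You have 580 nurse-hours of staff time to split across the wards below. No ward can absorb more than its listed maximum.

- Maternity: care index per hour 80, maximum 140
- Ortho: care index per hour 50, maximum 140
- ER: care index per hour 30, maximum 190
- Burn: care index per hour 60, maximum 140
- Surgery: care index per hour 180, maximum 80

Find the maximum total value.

43400

Order the wards by care index per hour: Surgery 180 > Maternity 80 > Burn 60 > Ortho 50 > ER 30.
Surgery takes 80 to reach its cap of 80 ; 500 left.
Maternity: +140 to 140 (cap) ; 360 left.
Burn: +140 to 140 (cap) ; 220 left.
Ortho: +140 to 140 (cap) ; 80 left.
Only 80 left; ER takes them to reach 80.
Total = 80×140 + 50×140 + 30×80 + 60×140 + 180×80 = 43400.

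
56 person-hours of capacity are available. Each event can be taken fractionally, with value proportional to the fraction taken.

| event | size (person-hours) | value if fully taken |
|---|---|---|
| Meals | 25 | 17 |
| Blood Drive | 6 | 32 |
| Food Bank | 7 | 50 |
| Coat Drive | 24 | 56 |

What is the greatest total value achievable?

Rank by value-to-size ratio: Food Bank 50/7≈7.14, Blood Drive 32/6≈5.33, Coat Drive 56/24≈2.33, Meals 17/25≈0.68.
All 7 person-hours of Food Bank fit (value 50) ; 49 remain.
All 6 person-hours of Blood Drive fit (value 32) ; 43 remain.
Take all of Coat Drive (24 person-hours, value 56) ; 19 person-hours left.
19 person-hours left: a 19/25 share of Meals gives 17×19/25 = 12.92.
Total value = 150.92.

150.92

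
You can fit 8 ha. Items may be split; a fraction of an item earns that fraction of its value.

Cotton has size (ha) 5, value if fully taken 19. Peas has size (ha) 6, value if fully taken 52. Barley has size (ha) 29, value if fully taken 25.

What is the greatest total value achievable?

59.6

Sort by value density: Peas 52/6≈8.67, Cotton 19/5≈3.8, Barley 25/29≈0.862.
Peas: take in full, 6 ha for value 52 → 2 left.
Only 2 ha remain; take 2/5 of Cotton for value 19×2/5 = 7.6.
Total value = 59.6.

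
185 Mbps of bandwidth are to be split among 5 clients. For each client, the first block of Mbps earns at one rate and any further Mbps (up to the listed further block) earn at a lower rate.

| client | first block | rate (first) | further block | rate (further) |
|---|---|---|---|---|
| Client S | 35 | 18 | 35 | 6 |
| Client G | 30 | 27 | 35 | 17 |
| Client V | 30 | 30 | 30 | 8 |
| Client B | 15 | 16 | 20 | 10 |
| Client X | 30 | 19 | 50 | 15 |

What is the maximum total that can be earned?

Rank every tier by rate: Client V/first 30 > Client G/first 27 > Client X/first 19 > Client S/first 18 > Client G/second 17 > Client B/first 16 > Client X/second 15 > Client B/second 10 > Client V/second 8 > Client S/second 6.
Client V/first (30): +30 → 155 left.
Client G first at 27: fill all 30 → 125 left.
Client X first at 19: fill all 30 → 95 left.
Client S/first (18): +35 → 60 left.
Fill Client G second block (35 at 17) → 25 left.
Client B first at 16: fill all 15 → 10 left.
10 remain; put them into Client X second at 15.
Total = 30×30 + 27×30 + 19×30 + 18×35 + 17×35 + 16×15 + 15×10 = 3895.

3895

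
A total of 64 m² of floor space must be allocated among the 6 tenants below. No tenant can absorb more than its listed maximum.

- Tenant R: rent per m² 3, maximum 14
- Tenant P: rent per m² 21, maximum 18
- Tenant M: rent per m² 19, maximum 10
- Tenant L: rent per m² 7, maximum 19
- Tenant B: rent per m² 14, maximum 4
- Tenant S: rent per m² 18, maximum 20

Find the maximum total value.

Rank by rent per m²: Tenant P 21 > Tenant M 19 > Tenant S 18 > Tenant B 14 > Tenant L 7 > Tenant R 3.
Give Tenant P 18 to hit its cap of 18 — 46 left.
Tenant M: +10 to 10 (cap) — 36 left.
Tenant S takes 20 to reach its cap of 20 — 16 left.
Give Tenant B 4 to hit its cap of 4 — 12 left.
Tenant L: +12 (room for 19) → 12. Pool exhausted.
Total = 21×18 + 19×10 + 7×12 + 14×4 + 18×20 = 1068.

1068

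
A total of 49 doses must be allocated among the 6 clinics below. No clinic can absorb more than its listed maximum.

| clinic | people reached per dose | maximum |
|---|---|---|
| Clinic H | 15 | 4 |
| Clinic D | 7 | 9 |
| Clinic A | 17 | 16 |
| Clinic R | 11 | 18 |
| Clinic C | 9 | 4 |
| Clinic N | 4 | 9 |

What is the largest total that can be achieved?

615

Order the clinics by people reached per dose: Clinic A 17 > Clinic H 15 > Clinic R 11 > Clinic C 9 > Clinic D 7 > Clinic N 4.
Clinic A takes 16 to reach its cap of 16 — 33 left.
Give Clinic H 4 to hit its cap of 4 — 29 left.
Clinic R: +18 to 18 (cap) — 11 left.
Clinic C: +4 to 4 (cap) — 7 left.
Clinic D: +7 (room for 9) → 7. Pool exhausted.
Total = 15×4 + 7×7 + 17×16 + 11×18 + 9×4 = 615.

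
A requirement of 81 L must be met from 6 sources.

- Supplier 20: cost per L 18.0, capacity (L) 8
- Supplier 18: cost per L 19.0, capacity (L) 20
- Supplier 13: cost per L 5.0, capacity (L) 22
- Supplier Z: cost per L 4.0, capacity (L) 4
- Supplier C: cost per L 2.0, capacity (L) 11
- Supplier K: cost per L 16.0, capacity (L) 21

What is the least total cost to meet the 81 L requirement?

Use sources in increasing cost order.
Take 11 from Supplier C at 2.0 — need 70 more.
Supplier Z (4.0): use full 4 — 66 L to go.
Supplier 13 at 5.0: take all 22 L — 44 still needed.
Supplier K (16.0): use full 21 — 23 L to go.
Supplier 20 at 18.0: take all 8 L — 15 still needed.
Take 15 from Supplier 18 at 19.0 to finish.
Cost = 11×2.0 + 4×4.0 + 22×5.0 + 21×16.0 + 8×18.0 + 15×19.0 = 913.

913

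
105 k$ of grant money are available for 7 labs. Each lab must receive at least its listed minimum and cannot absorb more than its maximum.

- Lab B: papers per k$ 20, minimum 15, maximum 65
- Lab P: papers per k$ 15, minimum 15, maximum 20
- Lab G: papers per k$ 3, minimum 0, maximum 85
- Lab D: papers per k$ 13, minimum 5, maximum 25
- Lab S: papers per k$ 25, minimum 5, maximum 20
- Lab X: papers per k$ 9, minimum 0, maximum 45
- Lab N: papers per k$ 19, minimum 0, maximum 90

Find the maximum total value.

Meeting every minimum uses 15+15+0+5+5+0+0 = 40 k$, leaving 65.
Rank by papers per k$: Lab S 25 > Lab B 20 > Lab N 19 > Lab P 15 > Lab D 13 > Lab X 9 > Lab G 3.
Give Lab S 15 more to hit its cap of 20 ; 50 left.
Lab B takes 50 more to reach its cap of 65 ; 0 left.
Total = 20×65 + 15×15 + 13×5 + 25×20 = 2090.

2090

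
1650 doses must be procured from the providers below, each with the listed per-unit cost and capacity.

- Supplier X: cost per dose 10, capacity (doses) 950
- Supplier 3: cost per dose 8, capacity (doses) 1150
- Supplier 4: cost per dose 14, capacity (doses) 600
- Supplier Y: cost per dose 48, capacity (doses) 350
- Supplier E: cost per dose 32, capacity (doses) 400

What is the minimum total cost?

14200

Fill from the cheapest provider first.
Take 1150 from Supplier 3 at 8 ; need 500 more.
Take 500 from Supplier X at 10 to finish.
Supplier 4, Supplier E, Supplier Y: unused.
Cost = 1150×8 + 500×10 = 14200.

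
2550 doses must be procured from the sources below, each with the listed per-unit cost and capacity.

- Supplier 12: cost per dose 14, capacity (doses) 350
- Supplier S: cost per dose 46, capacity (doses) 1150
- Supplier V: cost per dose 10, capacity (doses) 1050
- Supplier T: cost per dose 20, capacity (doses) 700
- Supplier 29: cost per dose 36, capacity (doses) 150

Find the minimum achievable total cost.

Cheapest first:
Supplier V at 10: take all 1050 doses → 1500 still needed.
Supplier 12 (14): use full 350 → 1150 doses to go.
Take 700 from Supplier T at 20 → need 450 more.
Supplier 29 (36): use full 150 → 300 doses to go.
Supplier S (46): take the remaining 300 → done.
Cost = 1050×10 + 350×14 + 700×20 + 150×36 + 300×46 = 48600.

48600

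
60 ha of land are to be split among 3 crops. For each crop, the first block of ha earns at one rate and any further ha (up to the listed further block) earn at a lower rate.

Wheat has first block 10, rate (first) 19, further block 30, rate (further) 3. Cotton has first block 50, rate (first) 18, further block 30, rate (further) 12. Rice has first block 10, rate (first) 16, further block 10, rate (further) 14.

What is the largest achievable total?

1090

Rank every tier by rate: Wheat/T1 19 > Cotton/T1 18 > Rice/T1 16 > Rice/T2 14 > Cotton/T2 12 > Wheat/T2 3.
Fill Wheat T1 block (10 at 19) → 50 left.
Fill Cotton T1 block (50 at 18) → 0 left.
Total = 19×10 + 18×50 = 1090.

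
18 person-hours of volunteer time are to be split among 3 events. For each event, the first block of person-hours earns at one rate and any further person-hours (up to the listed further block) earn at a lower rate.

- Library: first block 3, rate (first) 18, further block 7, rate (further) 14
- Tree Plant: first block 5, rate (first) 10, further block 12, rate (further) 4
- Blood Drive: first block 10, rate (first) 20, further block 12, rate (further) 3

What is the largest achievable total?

324

Treat each block as its own option and order by rate: Blood Drive/tier1 20 > Library/tier1 18 > Library/tier2 14 > Tree Plant/tier1 10 > Tree Plant/tier2 4 > Blood Drive/tier2 3.
Fill Blood Drive tier1 block (10 at 20) — 8 left.
Fill Library tier1 block (3 at 18) — 5 left.
Library/tier2: +5 of 7 at 14; pool empty.
Total = 20×10 + 18×3 + 14×5 = 324.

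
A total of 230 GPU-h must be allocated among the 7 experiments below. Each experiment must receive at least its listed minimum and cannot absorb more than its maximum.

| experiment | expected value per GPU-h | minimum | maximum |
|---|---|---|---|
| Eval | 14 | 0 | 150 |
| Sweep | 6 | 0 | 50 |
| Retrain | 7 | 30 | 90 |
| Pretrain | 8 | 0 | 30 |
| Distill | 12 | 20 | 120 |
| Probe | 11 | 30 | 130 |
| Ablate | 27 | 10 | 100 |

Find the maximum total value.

Meeting every minimum uses 0+0+30+0+20+30+10 = 90 GPU-h, leaving 140.
Highest expected value per GPU-h first: Ablate 27 > Eval 14 > Distill 12 > Probe 11 > Pretrain 8 > Retrain 7 > Sweep 6.
Ablate: +90 to 100 (cap) ; 50 left.
Only 50 left; Eval takes them to reach 50.
Total = 14×50 + 7×30 + 12×20 + 11×30 + 27×100 = 4180.

4180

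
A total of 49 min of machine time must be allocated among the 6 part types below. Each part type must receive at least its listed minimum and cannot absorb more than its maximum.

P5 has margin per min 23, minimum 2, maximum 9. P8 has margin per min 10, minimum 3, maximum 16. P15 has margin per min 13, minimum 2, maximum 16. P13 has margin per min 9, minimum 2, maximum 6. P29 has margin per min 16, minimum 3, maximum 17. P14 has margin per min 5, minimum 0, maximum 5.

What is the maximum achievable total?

755

Meeting every minimum uses 2+3+2+2+3+0 = 12 min, leaving 37.
Order the part types by margin per min: P5 23 > P29 16 > P15 13 > P8 10 > P13 9 > P14 5.
P5: +7 to 9 (cap) → 30 left.
P29: +14 to 17 (cap) → 16 left.
P15: +14 to 16 (cap) → 2 left.
Only 2 left; P8 takes them to reach 5.
Total = 23×9 + 10×5 + 13×16 + 9×2 + 16×17 = 755.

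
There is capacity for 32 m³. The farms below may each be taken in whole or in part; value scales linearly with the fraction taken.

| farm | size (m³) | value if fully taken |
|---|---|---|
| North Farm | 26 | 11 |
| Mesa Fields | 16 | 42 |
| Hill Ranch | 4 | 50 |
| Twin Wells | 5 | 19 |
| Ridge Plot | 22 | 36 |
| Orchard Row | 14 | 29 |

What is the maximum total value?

125.5

Rank by value-to-size ratio: Hill Ranch 50/4≈12.5, Twin Wells 19/5≈3.8, Mesa Fields 42/16≈2.62, Orchard Row 29/14≈2.07, Ridge Plot 36/22≈1.64, North Farm 11/26≈0.423.
Take all of Hill Ranch (4 m³, value 50) — 28 m³ left.
Twin Wells: take in full, 5 m³ for value 19 — 23 left.
Mesa Fields: take in full, 16 m³ for value 42 — 7 left.
Fill the last 7 m³ with part of Orchard Row: 7/14 of it earns 14.5.
Total value = 125.5.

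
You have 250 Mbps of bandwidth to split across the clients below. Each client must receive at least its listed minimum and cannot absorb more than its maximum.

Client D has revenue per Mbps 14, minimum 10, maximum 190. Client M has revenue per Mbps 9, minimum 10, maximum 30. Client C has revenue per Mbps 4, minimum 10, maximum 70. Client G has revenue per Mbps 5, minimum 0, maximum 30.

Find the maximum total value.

Meeting every minimum uses 10+10+10+0 = 30 Mbps, leaving 220.
Highest revenue per Mbps first: Client D 14 > Client M 9 > Client G 5 > Client C 4.
Client D takes 180 more to reach its cap of 190 ; 40 left.
Client M takes 20 more to reach its cap of 30 ; 20 left.
Client G: +20 (room for 30) → 20. Pool exhausted.
Total = 14×190 + 9×30 + 4×10 + 5×20 = 3070.

3070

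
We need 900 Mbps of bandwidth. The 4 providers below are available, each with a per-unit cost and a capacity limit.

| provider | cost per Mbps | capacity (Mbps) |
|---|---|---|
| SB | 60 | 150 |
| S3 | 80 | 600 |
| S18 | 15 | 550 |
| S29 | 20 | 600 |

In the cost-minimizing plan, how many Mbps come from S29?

Use providers in increasing cost order.
S18 at 15: take all 550 Mbps → 350 still needed.
S29 (20): take the remaining 350 → done.
SB, S3: unused.

350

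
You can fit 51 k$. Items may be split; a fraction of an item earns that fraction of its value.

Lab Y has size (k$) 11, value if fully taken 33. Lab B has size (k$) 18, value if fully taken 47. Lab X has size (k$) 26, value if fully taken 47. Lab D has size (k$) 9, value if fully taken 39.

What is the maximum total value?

142.5

Rank by value-to-size ratio: Lab D 39/9≈4.33, Lab Y 33/11≈3, Lab B 47/18≈2.61, Lab X 47/26≈1.81.
All 9 k$ of Lab D fit (value 39) ; 42 remain.
Take all of Lab Y (11 k$, value 33) ; 31 k$ left.
All 18 k$ of Lab B fit (value 47) ; 13 remain.
Fill the last 13 k$ with part of Lab X: 13/26 of it earns 23.5.
Total value = 142.5.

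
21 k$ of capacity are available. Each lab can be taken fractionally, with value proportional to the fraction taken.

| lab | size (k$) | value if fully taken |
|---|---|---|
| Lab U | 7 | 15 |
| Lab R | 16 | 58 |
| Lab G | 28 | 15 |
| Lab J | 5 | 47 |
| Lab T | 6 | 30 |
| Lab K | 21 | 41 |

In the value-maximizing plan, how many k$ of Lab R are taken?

Sort by value density: Lab J 47/5≈9.4, Lab T 30/6≈5, Lab R 58/16≈3.62, Lab U 15/7≈2.14, Lab K 41/21≈1.95, Lab G 15/28≈0.536.
Lab J: take in full, 5 k$ for value 47 → 16 left.
Take all of Lab T (6 k$, value 30) → 10 k$ left.
Only 10 k$ remain; take 10/16 of Lab R for value 58×10/16 = 36.25.

10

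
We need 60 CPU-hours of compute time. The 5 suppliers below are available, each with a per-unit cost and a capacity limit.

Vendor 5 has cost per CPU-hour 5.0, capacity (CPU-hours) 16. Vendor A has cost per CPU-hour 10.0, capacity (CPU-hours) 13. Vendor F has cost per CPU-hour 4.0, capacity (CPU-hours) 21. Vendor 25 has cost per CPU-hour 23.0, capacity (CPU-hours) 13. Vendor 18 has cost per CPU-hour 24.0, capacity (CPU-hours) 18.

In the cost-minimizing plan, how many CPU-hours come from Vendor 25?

10

Use suppliers in increasing cost order.
Vendor F (4.0): use full 21 — 39 CPU-hours to go.
Vendor 5 at 5.0: take all 16 CPU-hours — 23 still needed.
Take 13 from Vendor A at 10.0 — need 10 more.
Vendor 25 at 23.0: take 10 of its 13 — requirement met.
Vendor 18: unused.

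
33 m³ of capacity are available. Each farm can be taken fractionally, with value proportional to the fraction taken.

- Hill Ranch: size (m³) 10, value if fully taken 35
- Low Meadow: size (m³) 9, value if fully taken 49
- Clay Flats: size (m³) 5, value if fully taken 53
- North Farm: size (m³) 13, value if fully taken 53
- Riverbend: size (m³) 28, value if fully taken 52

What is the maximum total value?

Rank by value-to-size ratio: Clay Flats 53/5≈10.6, Low Meadow 49/9≈5.44, North Farm 53/13≈4.08, Hill Ranch 35/10≈3.5, Riverbend 52/28≈1.86.
Take all of Clay Flats (5 m³, value 53) → 28 m³ left.
Low Meadow: take in full, 9 m³ for value 49 → 19 left.
All 13 m³ of North Farm fit (value 53) → 6 remain.
6 m³ left: a 6/10 share of Hill Ranch gives 35×6/10 = 21.
Total value = 176.

176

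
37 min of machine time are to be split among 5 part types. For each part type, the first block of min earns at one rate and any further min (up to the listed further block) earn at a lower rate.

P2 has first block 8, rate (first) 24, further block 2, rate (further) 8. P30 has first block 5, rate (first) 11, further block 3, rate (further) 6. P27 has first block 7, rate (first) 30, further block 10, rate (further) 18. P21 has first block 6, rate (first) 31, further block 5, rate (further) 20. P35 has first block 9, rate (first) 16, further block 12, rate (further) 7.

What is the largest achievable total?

884

Order all 10 blocks by rate: P21/T1 31 > P27/T1 30 > P2/T1 24 > P21/T2 20 > P27/T2 18 > P35/T1 16 > P30/T1 11 > P2/T2 8 > P35/T2 7 > P30/T2 6.
P21 T1 at 31: fill all 6 — 31 left.
P27 T1 at 30: fill all 7 — 24 left.
P2/T1 (24): +8 — 16 left.
P21/T2 (20): +5 — 11 left.
P27 T2 at 18: fill all 10 — 1 left.
1 remain; put them into P35 T1 at 16.
Total = 31×6 + 30×7 + 24×8 + 20×5 + 18×10 + 16×1 = 884.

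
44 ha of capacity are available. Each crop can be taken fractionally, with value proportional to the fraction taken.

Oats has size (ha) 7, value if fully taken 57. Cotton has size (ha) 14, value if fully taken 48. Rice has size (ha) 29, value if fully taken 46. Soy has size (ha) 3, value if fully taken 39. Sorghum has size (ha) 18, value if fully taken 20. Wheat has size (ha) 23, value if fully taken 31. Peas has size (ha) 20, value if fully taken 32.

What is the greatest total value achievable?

Best value per unit of size first: Soy 39/3≈13, Oats 57/7≈8.14, Cotton 48/14≈3.43, Peas 32/20≈1.6, Rice 46/29≈1.59, Wheat 31/23≈1.35, Sorghum 20/18≈1.11.
Soy: take in full, 3 ha for value 39 — 41 left.
All 7 ha of Oats fit (value 57) — 34 remain.
Take all of Cotton (14 ha, value 48) — 20 ha left.
Take all of Peas (20 ha, value 32) — 0 ha left.
Total value = 176.

176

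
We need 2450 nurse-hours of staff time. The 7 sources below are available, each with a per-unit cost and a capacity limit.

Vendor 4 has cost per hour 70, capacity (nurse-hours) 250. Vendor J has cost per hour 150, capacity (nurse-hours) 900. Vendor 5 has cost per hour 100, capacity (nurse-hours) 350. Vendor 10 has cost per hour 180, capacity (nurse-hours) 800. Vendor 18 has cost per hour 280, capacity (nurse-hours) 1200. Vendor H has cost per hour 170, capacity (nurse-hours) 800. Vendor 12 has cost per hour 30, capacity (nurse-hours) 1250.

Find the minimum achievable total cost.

180000

Fill from the cheapest source first.
Vendor 12 at 30: take all 1250 nurse-hours ; 1200 still needed.
Take 250 from Vendor 4 at 70 ; need 950 more.
Vendor 5 (100): use full 350 ; 600 nurse-hours to go.
Vendor J at 150: take 600 of its 900 ; requirement met.
Vendor H, Vendor 10, Vendor 18: unused.
Cost = 1250×30 + 250×70 + 350×100 + 600×150 = 180000.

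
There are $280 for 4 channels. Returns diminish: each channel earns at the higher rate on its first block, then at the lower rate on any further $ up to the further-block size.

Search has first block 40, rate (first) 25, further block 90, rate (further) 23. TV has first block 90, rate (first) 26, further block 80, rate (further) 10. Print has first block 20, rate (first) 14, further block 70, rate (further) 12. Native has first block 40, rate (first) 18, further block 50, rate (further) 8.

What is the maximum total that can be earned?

6410

Treat each block as its own option and order by rate: TV/first 26 > Search/first 25 > Search/second 23 > Native/first 18 > Print/first 14 > Print/second 12 > TV/second 10 > Native/second 8.
TV first at 26: fill all 90 ; 190 left.
Search/first (25): +40 ; 150 left.
Search second at 23: fill all 90 ; 60 left.
Fill Native first block (40 at 18) ; 20 left.
Print first at 14: fill all 20 ; 0 left.
Total = 26×90 + 25×40 + 23×90 + 18×40 + 14×20 = 6410.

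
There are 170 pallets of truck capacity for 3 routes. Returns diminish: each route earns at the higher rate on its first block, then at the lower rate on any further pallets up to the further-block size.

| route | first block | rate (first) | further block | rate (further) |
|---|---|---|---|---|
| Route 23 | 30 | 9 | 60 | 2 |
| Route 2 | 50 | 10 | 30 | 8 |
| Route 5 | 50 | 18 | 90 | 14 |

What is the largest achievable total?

Rank every tier by rate: Route 5/first 18 > Route 5/second 14 > Route 2/first 10 > Route 23/first 9 > Route 2/second 8 > Route 23/second 2.
Route 5 first at 18: fill all 50 — 120 left.
Route 5 second at 14: fill all 90 — 30 left.
30 remain; put them into Route 2 first at 10.
Total = 18×50 + 14×90 + 10×30 = 2460.

2460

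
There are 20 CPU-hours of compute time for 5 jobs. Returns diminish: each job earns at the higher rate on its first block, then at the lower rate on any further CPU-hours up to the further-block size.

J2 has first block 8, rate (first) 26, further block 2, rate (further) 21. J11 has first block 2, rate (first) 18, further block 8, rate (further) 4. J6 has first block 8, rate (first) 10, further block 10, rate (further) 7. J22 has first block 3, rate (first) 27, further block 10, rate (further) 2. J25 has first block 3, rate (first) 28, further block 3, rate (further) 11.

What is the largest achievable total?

473

Rank every tier by rate: J25/first 28 > J22/first 27 > J2/first 26 > J2/second 21 > J11/first 18 > J25/second 11 > J6/first 10 > J6/second 7 > J11/second 4 > J22/second 2.
Fill J25 first block (3 at 28) → 17 left.
J22 first at 27: fill all 3 → 14 left.
J2/first (26): +8 → 6 left.
Fill J2 second block (2 at 21) → 4 left.
J11 first at 18: fill all 2 → 2 left.
2 remain; put them into J25 second at 11.
Total = 28×3 + 27×3 + 26×8 + 21×2 + 18×2 + 11×2 = 473.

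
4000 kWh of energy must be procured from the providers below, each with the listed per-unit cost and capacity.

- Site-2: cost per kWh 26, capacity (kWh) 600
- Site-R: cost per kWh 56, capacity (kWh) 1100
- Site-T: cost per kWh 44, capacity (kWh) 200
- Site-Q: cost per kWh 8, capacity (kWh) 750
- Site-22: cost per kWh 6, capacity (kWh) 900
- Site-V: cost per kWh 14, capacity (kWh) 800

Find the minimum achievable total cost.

89000

Fill from the cheapest provider first.
Site-22 at 6: take all 900 kWh → 3100 still needed.
Site-Q (8): use full 750 → 2350 kWh to go.
Site-V (14): use full 800 → 1550 kWh to go.
Site-2 at 26: take all 600 kWh → 950 still needed.
Site-T (44): use full 200 → 750 kWh to go.
Take 750 from Site-R at 56 to finish.
Cost = 900×6 + 750×8 + 800×14 + 600×26 + 200×44 + 750×56 = 89000.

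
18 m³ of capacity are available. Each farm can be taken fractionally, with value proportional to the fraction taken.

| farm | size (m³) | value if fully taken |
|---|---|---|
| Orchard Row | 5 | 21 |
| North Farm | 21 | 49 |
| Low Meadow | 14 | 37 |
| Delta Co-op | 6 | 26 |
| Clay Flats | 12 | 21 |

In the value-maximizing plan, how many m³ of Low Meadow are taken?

Rank by value-to-size ratio: Delta Co-op 26/6≈4.33, Orchard Row 21/5≈4.2, Low Meadow 37/14≈2.64, North Farm 49/21≈2.33, Clay Flats 21/12≈1.75.
Delta Co-op: take in full, 6 m³ for value 26 ; 12 left.
Take all of Orchard Row (5 m³, value 21) ; 7 m³ left.
7 m³ left: a 7/14 share of Low Meadow gives 37×7/14 = 18.5.

7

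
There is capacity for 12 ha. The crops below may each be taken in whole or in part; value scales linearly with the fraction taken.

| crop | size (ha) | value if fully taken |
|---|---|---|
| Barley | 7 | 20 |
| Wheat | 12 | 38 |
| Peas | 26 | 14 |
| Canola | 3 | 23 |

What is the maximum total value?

51.5

Best value per unit of size first: Canola 23/3≈7.67, Wheat 38/12≈3.17, Barley 20/7≈2.86, Peas 14/26≈0.538.
Take all of Canola (3 ha, value 23) → 9 ha left.
9 ha left: a 9/12 share of Wheat gives 38×9/12 = 28.5.
Total value = 51.5.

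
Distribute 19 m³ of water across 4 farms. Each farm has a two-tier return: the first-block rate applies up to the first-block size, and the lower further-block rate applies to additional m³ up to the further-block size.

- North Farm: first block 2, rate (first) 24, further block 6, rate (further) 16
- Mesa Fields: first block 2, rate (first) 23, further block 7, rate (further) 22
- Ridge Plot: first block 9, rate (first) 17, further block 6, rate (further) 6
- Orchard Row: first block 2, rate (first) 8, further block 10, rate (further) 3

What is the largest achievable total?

384

Treat each block as its own option and order by rate: North Farm/tier1 24 > Mesa Fields/tier1 23 > Mesa Fields/tier2 22 > Ridge Plot/tier1 17 > North Farm/tier2 16 > Orchard Row/tier1 8 > Ridge Plot/tier2 6 > Orchard Row/tier2 3.
North Farm tier1 at 24: fill all 2 ; 17 left.
Mesa Fields tier1 at 23: fill all 2 ; 15 left.
Fill Mesa Fields tier2 block (7 at 22) ; 8 left.
Ridge Plot/tier1: +8 of 9 at 17; pool empty.
Total = 24×2 + 23×2 + 22×7 + 17×8 = 384.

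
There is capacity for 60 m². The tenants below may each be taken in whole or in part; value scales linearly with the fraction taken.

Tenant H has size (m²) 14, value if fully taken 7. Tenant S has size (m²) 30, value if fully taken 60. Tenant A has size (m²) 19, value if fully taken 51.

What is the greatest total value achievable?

116.5

Sort by value density: Tenant A 51/19≈2.68, Tenant S 60/30≈2, Tenant H 7/14≈0.5.
All 19 m² of Tenant A fit (value 51) — 41 remain.
All 30 m² of Tenant S fit (value 60) — 11 remain.
Fill the last 11 m² with part of Tenant H: 11/14 of it earns 5.5.
Total value = 116.5.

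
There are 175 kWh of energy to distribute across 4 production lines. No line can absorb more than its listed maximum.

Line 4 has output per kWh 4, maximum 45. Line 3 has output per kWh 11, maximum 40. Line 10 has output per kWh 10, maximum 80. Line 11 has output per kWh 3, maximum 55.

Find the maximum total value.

Order the production lines by output per kWh: Line 3 11 > Line 10 10 > Line 4 4 > Line 11 3.
Give Line 3 40 to hit its cap of 40 ; 135 left.
Line 10: +80 to 80 (cap) ; 55 left.
Line 4: +45 to 45 (cap) ; 10 left.
Only 10 left; Line 11 takes them to reach 10.
Total = 4×45 + 11×40 + 10×80 + 3×10 = 1450.

1450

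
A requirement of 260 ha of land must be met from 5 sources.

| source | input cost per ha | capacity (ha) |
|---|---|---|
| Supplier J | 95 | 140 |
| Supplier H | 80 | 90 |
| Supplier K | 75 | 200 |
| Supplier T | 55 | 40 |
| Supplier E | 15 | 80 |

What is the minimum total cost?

13900

Fill from the cheapest source first.
Supplier E (15): use full 80 → 180 ha to go.
Supplier T at 55: take all 40 ha → 140 still needed.
Supplier K at 75: take 140 of its 200 → requirement met.
Supplier H, Supplier J: unused.
Cost = 80×15 + 40×55 + 140×75 = 13900.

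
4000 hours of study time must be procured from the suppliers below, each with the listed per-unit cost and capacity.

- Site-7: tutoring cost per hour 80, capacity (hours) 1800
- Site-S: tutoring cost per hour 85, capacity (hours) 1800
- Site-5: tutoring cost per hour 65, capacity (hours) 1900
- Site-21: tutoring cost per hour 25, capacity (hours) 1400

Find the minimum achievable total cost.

214500

Fill from the cheapest supplier first.
Site-21 (25): use full 1400 — 2600 hours to go.
Take 1900 from Site-5 at 65 — need 700 more.
Site-7 at 80: take 700 of its 1800 — requirement met.
Site-S: unused.
Cost = 1400×25 + 1900×65 + 700×80 = 214500.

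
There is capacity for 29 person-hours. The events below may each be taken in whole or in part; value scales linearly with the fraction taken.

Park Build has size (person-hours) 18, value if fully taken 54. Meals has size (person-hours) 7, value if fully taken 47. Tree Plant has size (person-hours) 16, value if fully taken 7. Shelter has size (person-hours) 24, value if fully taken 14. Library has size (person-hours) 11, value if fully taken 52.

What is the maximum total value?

Sort by value density: Meals 47/7≈6.71, Library 52/11≈4.73, Park Build 54/18≈3, Shelter 14/24≈0.583, Tree Plant 7/16≈0.438.
All 7 person-hours of Meals fit (value 47) ; 22 remain.
All 11 person-hours of Library fit (value 52) ; 11 remain.
Only 11 person-hours remain; take 11/18 of Park Build for value 54×11/18 = 33.
Total value = 132.

132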